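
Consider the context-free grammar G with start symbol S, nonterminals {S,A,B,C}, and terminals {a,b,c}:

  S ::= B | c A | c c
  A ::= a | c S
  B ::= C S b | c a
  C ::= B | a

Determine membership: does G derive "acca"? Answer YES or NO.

CNF form of G:
  S -> C X5 | T0 A | T0 T0 | T0 T2
  A -> T0 S | a
  B -> C X3 | T0 T2
  C -> C X4 | T0 T2 | a
  T0 -> c
  T1 -> b
  T2 -> a
  X3 -> S T1
  X4 -> S T1
  X5 -> S T1

CYK fill:
  cell(0,0) a: {A,C,T2}  orig:{A,C}
  cell(1,1) c: {T0}  orig:{}
  cell(2,2) c: {T0}  orig:{}
  cell(3,3) a: {A,C,T2}  orig:{A,C}
  cell(0,1) ac: ∅
  cell(1,2) cc: {S}
  cell(2,3) ca: {B,C,S}
  cell(0,2) acc: ∅
  cell(1,3) cca: {A}
  cell(0,3) acca: ∅

S ∉ T[0,3] ⇒ NO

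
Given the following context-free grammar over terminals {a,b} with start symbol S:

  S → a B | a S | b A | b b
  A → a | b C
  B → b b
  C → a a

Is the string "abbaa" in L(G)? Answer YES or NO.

CNF form of G:
  S -> T0 A | T0 T0 | T1 B | T1 S
  A -> T0 C | a
  B -> T0 T0
  C -> T1 T1
  T0 -> b
  T1 -> a

Fill CYK table bottom-up:
  T[0,0] 'a' = {A,T1}  orig:{A}
  T[1,1] 'b' = {T0}  orig:{}
  T[2,2] 'b' = {T0}  orig:{}
  T[3,3] 'a' = {A,T1}  orig:{A}
  T[4,4] 'a' = {A,T1}  orig:{A}
  T[0,1] 'ab' = ∅
  T[1,2] 'bb' = {B,S}
  T[2,3] 'ba' = {S}
  T[3,4] 'aa' = {C}
  T[0,2] 'abb' = {S}
  T[1,3] 'bba' = ∅
  T[2,4] 'baa' = {A}
  T[0,3] 'abba' = ∅
  T[1,4] 'bbaa' = {S}
  T[0,4] 'abbaa' = {S}

S ∈ T[0,4] ⇒ YES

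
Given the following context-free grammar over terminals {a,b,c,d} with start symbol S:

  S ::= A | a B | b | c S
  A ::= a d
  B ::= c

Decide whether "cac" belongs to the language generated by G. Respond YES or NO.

Convert to CNF:
  S -> T0 B | T0 T1 | T2 S | b
  A -> T0 T1
  B -> c
  T0 -> a
  T1 -> d
  T2 -> c

CYK fill:
  [0..0]={B,T2}  "c"  orig:{B}
  [1..1]={T0}  "a"  orig:{}
  [2..2]={B,T2}  "c"  orig:{B}
  [0..1]=∅  "ca"
  [1..2]={S}  "ac"
  [0..2]={S}  "cac"

S ∈ T[0,2] ⇒ YES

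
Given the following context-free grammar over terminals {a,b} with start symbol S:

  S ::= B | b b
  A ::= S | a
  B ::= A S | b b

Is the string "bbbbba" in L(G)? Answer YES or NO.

CNF form of G:
  S -> A S | T0 T0
  A -> A S | T0 T0 | a
  B -> A S | T0 T0
  T0 -> b

CYK fill:
  [0..0]={T0}  "b"  orig:{}
  [1..1]={T0}  "b"  orig:{}
  [2..2]={T0}  "b"  orig:{}
  [3..3]={T0}  "b"  orig:{}
  [4..4]={T0}  "b"  orig:{}
  [5..5]={A}  "a"
  [0..1]={A,B,S}  "bb"
  [1..2]={A,B,S}  "bb"
  [2..3]={A,B,S}  "bb"
  [3..4]={A,B,S}  "bb"
  [4..5]=∅  "ba"
  [0..2]=∅  "bbb"
  [1..3]=∅  "bbb"
  [2..4]=∅  "bbb"
  [3..5]=∅  "bba"
  [0..3]={A,B,S}  "bbbb"
  [1..4]={A,B,S}  "bbbb"
  [2..5]=∅  "bbba"
  [0..4]=∅  "bbbbb"
  [1..5]=∅  "bbbba"
  [0..5]=∅  "bbbbba"

S ∉ T[0,5] ⇒ NO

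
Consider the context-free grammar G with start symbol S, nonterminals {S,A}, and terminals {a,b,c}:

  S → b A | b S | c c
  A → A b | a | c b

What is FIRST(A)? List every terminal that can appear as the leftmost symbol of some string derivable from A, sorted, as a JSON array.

FIRST iteration:
iter 1:
  A via A→a: +{a}
  A via A→c b: +{c}
  S via S→b A: +{b}
  S via S→c c: +{c}
  FIRST(S)={b,c}  FIRST(A)={a,c}
iter 2: (stable)
  FIRST(S)={b,c}  FIRST(A)={a,c}

FIRST(A) = ["a", "c"]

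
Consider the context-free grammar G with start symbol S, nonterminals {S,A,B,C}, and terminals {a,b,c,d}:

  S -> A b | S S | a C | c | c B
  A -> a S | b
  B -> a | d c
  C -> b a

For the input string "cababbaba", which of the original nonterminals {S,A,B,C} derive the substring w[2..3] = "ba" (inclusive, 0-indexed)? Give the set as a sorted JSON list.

CNF form of G:
  S -> A T3 | S S | T0 C | T2 B | c
  A -> T0 S | b
  B -> T1 T2 | a
  C -> T3 T0
  T0 -> a
  T1 -> d
  T2 -> c
  T3 -> b

CYK table (by increasing span) — only the sub-triangle for w[2..3]:
  cell(2,2) b: {A,T3}  orig:{A}
  cell(3,3) a: {B,T0}  orig:{B}
  cell(2,3) ba: {C}

Original NTs in T[2,3] deriving "ba": ["C"]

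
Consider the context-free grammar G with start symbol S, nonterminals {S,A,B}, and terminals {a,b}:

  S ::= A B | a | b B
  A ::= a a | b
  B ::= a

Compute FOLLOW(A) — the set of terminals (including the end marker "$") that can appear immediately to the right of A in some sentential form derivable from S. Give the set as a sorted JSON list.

FIRST sets, iterate to fixpoint:
pass 1:
  A via A→a a: +{a}
  A via A→b: +{b}
  B via B→a: +{a}
  S via S→A B: +{a,b}
  FIRST[S]={a,b}  FIRST[A]={a,b}  FIRST[B]={a}
pass 2: (stable)
  FIRST[S]={a,b}  FIRST[A]={a,b}  FIRST[B]={a}

Compute FOLLOW by fixpoint:
seed FOLLOW(S) with $
round 1:
  S→A B: FOLLOW(A) ⊇ FIRST(B) = {a}; new: +{a}
  S→A B: FOLLOW(B) ⊇ FOLLOW(S) ⊇ {$}; new: +{$}
  S: {$}  A: {a}  B: {$}
round 2: (stable)
  S: {$}  A: {a}  B: {$}

FOLLOW(A) = ["a"]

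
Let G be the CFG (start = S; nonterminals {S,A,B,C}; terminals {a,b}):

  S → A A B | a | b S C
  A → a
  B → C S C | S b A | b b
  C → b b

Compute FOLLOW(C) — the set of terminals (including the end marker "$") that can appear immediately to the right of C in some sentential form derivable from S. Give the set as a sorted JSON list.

Compute FIRST by fixpoint:
pass 1:
  A via A→a: +{a}
  B via B→b b: +{b}
  C via C→b b: +{b}
  S via S→A A B: +{a}
  S via S→b S C: +{b}
  S: {a,b}  A: {a}  B: {b}  C: {b}
pass 2:
  B via B→S b A: +{a}
  S: {a,b}  A: {a}  B: {a,b}  C: {b}
pass 3: (stable)
  S: {a,b}  A: {a}  B: {a,b}  C: {b}

Compute FOLLOW by fixpoint:
FOLLOW(S) := {$}
pass 1:
  B→C S C: FOLLOW(C) ⊇ FIRST(S) = {a,b}; new: +{a,b}
  B→C S C: FOLLOW(S) ⊇ FIRST(C) = {b}; new: +{b}
  S→A A B: FOLLOW(A) ⊇ FIRST(A) = {a}; new: +{a}
  S→A A B: FOLLOW(A) ⊇ FIRST(B) = {a,b}; new: +{b}
  S→A A B: FOLLOW(B) ⊇ FOLLOW(S) ⊇ {$,b}; new: +{$,b}
  S→b S C: FOLLOW(C) ⊇ FOLLOW(S) ⊇ {$,b}; new: +{$}
  FOLLOW[S]={$,b}  FOLLOW[A]={a,b}  FOLLOW[B]={$,b}  FOLLOW[C]={$,a,b}
pass 2:
  B→S b A: FOLLOW(A) ⊇ FOLLOW(B) ⊇ {$,b}; new: +{$}
  FOLLOW[S]={$,b}  FOLLOW[A]={$,a,b}  FOLLOW[B]={$,b}  FOLLOW[C]={$,a,b}
pass 3: — fixpoint
  FOLLOW[S]={$,b}  FOLLOW[A]={$,a,b}  FOLLOW[B]={$,b}  FOLLOW[C]={$,a,b}

FOLLOW(C) = ["$", "a", "b"]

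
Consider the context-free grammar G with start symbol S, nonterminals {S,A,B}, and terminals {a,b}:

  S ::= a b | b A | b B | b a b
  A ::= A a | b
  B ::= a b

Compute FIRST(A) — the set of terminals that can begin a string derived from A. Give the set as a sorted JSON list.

Compute FIRST by fixpoint:
round 1:
  A via A→b: +{b}
  B via B→a b: +{a}
  S via S→a b: +{a}
  S via S→b A: +{b}
  FIRST[S]={a,b}  FIRST[A]={b}  FIRST[B]={a}
round 2: — fixpoint
  FIRST[S]={a,b}  FIRST[A]={b}  FIRST[B]={a}

FIRST(A) = ["b"]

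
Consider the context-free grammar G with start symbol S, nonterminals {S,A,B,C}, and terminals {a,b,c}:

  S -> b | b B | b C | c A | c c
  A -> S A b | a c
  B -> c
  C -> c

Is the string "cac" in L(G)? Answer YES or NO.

CNF form of G:
  S -> T0 B | T0 C | T2 A | T2 T2 | b
  A -> S X3 | T1 T2
  B -> c
  C -> c
  T0 -> b
  T1 -> a
  T2 -> c
  X3 -> A T0

CYK fill:
  cell(0,0) c: {B,C,T2}  orig:{B,C}
  cell(1,1) a: {T1}  orig:{}
  cell(2,2) c: {B,C,T2}  orig:{B,C}
  cell(0,1) ca: ∅
  cell(1,2) ac: {A}
  cell(0,2) cac: {S}

S ∈ T[0,2] ⇒ YES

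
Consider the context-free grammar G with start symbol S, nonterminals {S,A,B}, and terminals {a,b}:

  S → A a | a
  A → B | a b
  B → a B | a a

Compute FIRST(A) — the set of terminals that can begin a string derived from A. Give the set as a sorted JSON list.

FIRST sets, iterate to fixpoint:
[1]
  A via A→a b: +{a}
  B via B→a B: +{a}
  S via S→A a: +{a}
  FIRST[S]={a}  FIRST[A]={a}  FIRST[B]={a}
[2] (no change)
  FIRST[S]={a}  FIRST[A]={a}  FIRST[B]={a}

FIRST(A) = ["a"]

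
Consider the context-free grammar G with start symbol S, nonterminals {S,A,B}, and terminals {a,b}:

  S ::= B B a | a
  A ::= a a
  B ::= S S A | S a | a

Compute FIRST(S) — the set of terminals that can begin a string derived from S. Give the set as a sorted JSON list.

FIRST iteration:
[1]
  A via A→a a: +{a}
  B via B→a: +{a}
  S via S→B B a: +{a}
  FIRST[S]={a}  FIRST[A]={a}  FIRST[B]={a}
[2] (stable)
  FIRST[S]={a}  FIRST[A]={a}  FIRST[B]={a}

FIRST(S) = ["a"]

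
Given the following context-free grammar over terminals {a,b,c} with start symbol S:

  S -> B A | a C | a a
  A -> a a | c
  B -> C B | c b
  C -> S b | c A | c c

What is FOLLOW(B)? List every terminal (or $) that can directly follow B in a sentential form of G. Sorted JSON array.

FIRST iteration:
iter 1:
  A via A→a a: +{a}
  A via A→c: +{c}
  B via B→c b: +{c}
  C via C→c A: +{c}
  S via S→B A: +{c}
  S via S→a C: +{a}
  FIRST(S)={a,c}  FIRST(A)={a,c}  FIRST(B)={c}  FIRST(C)={c}
iter 2:
  C via C→S b: +{a}
  FIRST(S)={a,c}  FIRST(A)={a,c}  FIRST(B)={c}  FIRST(C)={a,c}
iter 3:
  B via B→C B: +{a}
  FIRST(S)={a,c}  FIRST(A)={a,c}  FIRST(B)={a,c}  FIRST(C)={a,c}
iter 4: — fixpoint
  FIRST(S)={a,c}  FIRST(A)={a,c}  FIRST(B)={a,c}  FIRST(C)={a,c}

Compute FOLLOW by fixpoint:
initialize: $ ∈ FOLLOW(S)
iter 1:
  B→C B: FOLLOW(C) ⊇ FIRST(B) = {a,c}; new: +{a,c}
  C→S b: FOLLOW(S) ⊇ FIRST(b) = {b}; new: +{b}
  C→c A: FOLLOW(A) ⊇ FOLLOW(C) ⊇ {a,c}; new: +{a,c}
  S→B A: FOLLOW(B) ⊇ FIRST(A) = {a,c}; new: +{a,c}
  S→B A: FOLLOW(A) ⊇ FOLLOW(S) ⊇ {$,b}; new: +{$,b}
  S→a C: FOLLOW(C) ⊇ FOLLOW(S) ⊇ {$,b}; new: +{$,b}
  FOLLOW(S)={$,b}  FOLLOW(A)={$,a,b,c}  FOLLOW(B)={a,c}  FOLLOW(C)={$,a,b,c}
iter 2: (no change)
  FOLLOW(S)={$,b}  FOLLOW(A)={$,a,b,c}  FOLLOW(B)={a,c}  FOLLOW(C)={$,a,b,c}

FOLLOW(B) = ["a", "c"]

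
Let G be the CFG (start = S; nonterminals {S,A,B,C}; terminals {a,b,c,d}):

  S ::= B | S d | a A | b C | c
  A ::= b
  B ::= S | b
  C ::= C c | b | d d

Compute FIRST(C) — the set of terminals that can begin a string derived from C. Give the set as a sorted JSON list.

FIRST sets, iterate to fixpoint:
iter 1:
  A via A→b: +{b}
  B via B→b: +{b}
  C via C→b: +{b}
  C via C→d d: +{d}
  S via S→B: +{b}
  S via S→a A: +{a}
  S via S→c: +{c}
  S: {a,b,c}  A: {b}  B: {b}  C: {b,d}
iter 2:
  B via B→S: +{a,c}
  S: {a,b,c}  A: {b}  B: {a,b,c}  C: {b,d}
iter 3: (stable)
  S: {a,b,c}  A: {b}  B: {a,b,c}  C: {b,d}

FIRST(C) = ["b", "d"]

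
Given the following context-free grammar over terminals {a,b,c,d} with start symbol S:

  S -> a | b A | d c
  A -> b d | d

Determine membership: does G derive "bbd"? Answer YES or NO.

CNF form of G:
  S -> T0 A | T1 T2 | a
  A -> T0 T1 | d
  T0 -> b
  T1 -> d
  T2 -> c

Fill CYK table bottom-up:
  T[0,0] 'b' = {T0}  orig:{}
  T[1,1] 'b' = {T0}  orig:{}
  T[2,2] 'd' = {A,T1}  orig:{A}
  T[0,1] 'bb' = ∅
  T[1,2] 'bd' = {A,S}
  T[0,2] 'bbd' = {S}

S ∈ T[0,2] ⇒ YES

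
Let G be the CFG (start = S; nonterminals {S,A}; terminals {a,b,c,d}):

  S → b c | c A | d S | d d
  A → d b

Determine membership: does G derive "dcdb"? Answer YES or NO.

CNF form of G:
  S -> T0 S | T0 T0 | T1 T2 | T2 A
  A -> T0 T1
  T0 -> d
  T1 -> b
  T2 -> c

Fill CYK table bottom-up:
  T[0,0] 'd' = {T0}  orig:{}
  T[1,1] 'c' = {T2}  orig:{}
  T[2,2] 'd' = {T0}  orig:{}
  T[3,3] 'b' = {T1}  orig:{}
  T[0,1] 'dc' = ∅
  T[1,2] 'cd' = ∅
  T[2,3] 'db' = {A}
  T[0,2] 'dcd' = ∅
  T[1,3] 'cdb' = {S}
  T[0,3] 'dcdb' = {S}

S ∈ T[0,3] ⇒ YES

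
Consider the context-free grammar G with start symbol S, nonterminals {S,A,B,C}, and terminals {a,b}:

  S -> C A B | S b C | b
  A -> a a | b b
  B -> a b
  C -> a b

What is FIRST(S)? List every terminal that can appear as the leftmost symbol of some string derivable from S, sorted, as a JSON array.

FIRST iteration:
[1]
  A via A→a a: +{a}
  A via A→b b: +{b}
  B via B→a b: +{a}
  C via C→a b: +{a}
  S via S→C A B: +{a}
  S via S→b: +{b}
  FIRST[S]={a,b}  FIRST[A]={a,b}  FIRST[B]={a}  FIRST[C]={a}
[2] (stable)
  FIRST[S]={a,b}  FIRST[A]={a,b}  FIRST[B]={a}  FIRST[C]={a}

FIRST(S) = ["a", "b"]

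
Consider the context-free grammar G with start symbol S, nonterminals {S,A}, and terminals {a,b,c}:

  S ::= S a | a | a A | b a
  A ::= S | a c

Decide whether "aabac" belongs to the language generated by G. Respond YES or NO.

CNF form of G:
  S -> S T0 | T0 A | T2 T0 | a
  A -> S T0 | T0 A | T0 T1 | T2 T0 | a
  T0 -> a
  T1 -> c
  T2 -> b

CYK fill:
  T[0,0] 'a' = {A,S,T0}  orig:{A,S}
  T[1,1] 'a' = {A,S,T0}  orig:{A,S}
  T[2,2] 'b' = {T2}  orig:{}
  T[3,3] 'a' = {A,S,T0}  orig:{A,S}
  T[4,4] 'c' = {T1}  orig:{}
  T[0,1] 'aa' = {A,S}
  T[1,2] 'ab' = ∅
  T[2,3] 'ba' = {A,S}
  T[3,4] 'ac' = {A}
  T[0,2] 'aab' = ∅
  T[1,3] 'aba' = {A,S}
  T[2,4] 'bac' = ∅
  T[0,3] 'aaba' = {A,S}
  T[1,4] 'abac' = ∅
  T[0,4] 'aabac' = ∅

S ∉ T[0,4] ⇒ NO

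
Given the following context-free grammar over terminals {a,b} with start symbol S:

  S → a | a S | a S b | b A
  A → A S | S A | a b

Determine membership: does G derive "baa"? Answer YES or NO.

CNF form of G:
  S -> T0 S | T0 X2 | T1 A | a
  A -> A S | S A | T0 T1
  T0 -> a
  T1 -> b
  X2 -> S T1

Fill CYK table bottom-up:
  T[0,0] 'b' = {T1}  orig:{}
  T[1,1] 'a' = {S,T0}  orig:{S}
  T[2,2] 'a' = {S,T0}  orig:{S}
  T[0,1] 'ba' = ∅
  T[1,2] 'aa' = {S}
  T[0,2] 'baa' = ∅

S ∉ T[0,2] ⇒ NO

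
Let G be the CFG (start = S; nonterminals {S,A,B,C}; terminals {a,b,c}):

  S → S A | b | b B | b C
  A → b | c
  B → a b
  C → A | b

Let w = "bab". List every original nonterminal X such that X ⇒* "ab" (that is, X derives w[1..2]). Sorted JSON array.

Convert to CNF:
  S -> S A | T1 B | T1 C | b
  A -> b | c
  B -> T0 T1
  C -> b | c
  T0 -> a
  T1 -> b

CYK table (by increasing span), restricted to cells inside w[1..2]:
  [1..1]={T0}  "a"  orig:{}
  [2..2]={A,C,S,T1}  "b"  orig:{A,C,S}
  [1..2]={B}  "ab"

Original NTs in T[1,2] deriving "ab": ["B"]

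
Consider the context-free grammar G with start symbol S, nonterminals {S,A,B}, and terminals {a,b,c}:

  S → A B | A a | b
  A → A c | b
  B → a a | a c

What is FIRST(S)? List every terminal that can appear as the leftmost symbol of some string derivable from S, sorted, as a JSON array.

FIRST sets, iterate to fixpoint:
round 1:
  A via A→b: +{b}
  B via B→a a: +{a}
  S via S→A B: +{b}
  S: {b}  A: {b}  B: {a}
round 2: done
  S: {b}  A: {b}  B: {a}

FIRST(S) = ["b"]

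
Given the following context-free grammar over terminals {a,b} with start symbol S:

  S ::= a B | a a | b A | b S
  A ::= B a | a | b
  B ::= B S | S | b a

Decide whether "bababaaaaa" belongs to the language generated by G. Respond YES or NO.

Convert to CNF:
  S -> T0 B | T0 T0 | T1 A | T1 S
  A -> B T0 | a | b
  B -> B S | T0 B | T0 T0 | T1 A | T1 S | T1 T0
  T0 -> a
  T1 -> b

CYK fill:
  T[0,0] 'b' = {A,T1}  orig:{A}
  T[1,1] 'a' = {A,T0}  orig:{A}
  T[2,2] 'b' = {A,T1}  orig:{A}
  T[3,3] 'a' = {A,T0}  orig:{A}
  T[4,4] 'b' = {A,T1}  orig:{A}
  T[5,5] 'a' = {A,T0}  orig:{A}
  T[6,6] 'a' = {A,T0}  orig:{A}
  T[7,7] 'a' = {A,T0}  orig:{A}
  T[8,8] 'a' = {A,T0}  orig:{A}
  T[9,9] 'a' = {A,T0}  orig:{A}
  T[0,1] 'ba' = {B,S}
  T[1,2] 'ab' = ∅
  T[2,3] 'ba' = {B,S}
  T[3,4] 'ab' = ∅
  T[4,5] 'ba' = {B,S}
  T[5,6] 'aa' = {B,S}
  T[6,7] 'aa' = {B,S}
  T[7,8] 'aa' = {B,S}
  T[8,9] 'aa' = {B,S}
  T[0,2] 'bab' = ∅
  T[1,3] 'aba' = {B,S}
  T[2,4] 'bab' = ∅
  T[3,5] 'aba' = {B,S}
  T[4,6] 'baa' = {A,B,S}
  T[5,7] 'aaa' = {A,B,S}
  T[6,8] 'aaa' = {A,B,S}
  T[7,9] 'aaa' = {A,B,S}
  T[0,3] 'baba' = {B,S}
  T[1,4] 'abab' = ∅
  T[2,5] 'baba' = {B,S}
  T[3,6] 'abaa' = {A,B,S}
  T[4,7] 'baaa' = {A,B,S}
  T[5,8] 'aaaa' = {A,B,S}
  T[6,9] 'aaaa' = {A,B,S}
  T[0,4] 'babab' = ∅
  T[1,5] 'ababa' = {B,S}
  T[2,6] 'babaa' = {A,B,S}
  T[3,7] 'abaaa' = {A,B,S}
  T[4,8] 'baaaa' = {A,B,S}
  T[5,9] 'aaaaa' = {A,B,S}
  T[0,5] 'bababa' = {B,S}
  T[1,6] 'ababaa' = {A,B,S}
  T[2,7] 'babaaa' = {A,B,S}
  T[3,8] 'abaaaa' = {A,B,S}
  T[4,9] 'baaaaa' = {A,B,S}
  T[0,6] 'bababaa' = {A,B,S}
  T[1,7] 'ababaaa' = {A,B,S}
  T[2,8] 'babaaaa' = {A,B,S}
  T[3,9] 'abaaaaa' = {A,B,S}
  T[0,7] 'bababaaa' = {A,B,S}
  T[1,8] 'ababaaaa' = {A,B,S}
  T[2,9] 'babaaaaa' = {A,B,S}
  T[0,8] 'bababaaaa' = {A,B,S}
  T[1,9] 'ababaaaaa' = {A,B,S}
  T[0,9] 'bababaaaaa' = {A,B,S}

S ∈ T[0,9] ⇒ YES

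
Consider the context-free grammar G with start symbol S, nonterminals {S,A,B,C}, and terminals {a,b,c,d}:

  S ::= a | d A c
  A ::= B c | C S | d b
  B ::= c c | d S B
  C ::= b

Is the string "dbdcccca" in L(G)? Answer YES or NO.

CNF form of G:
  S -> T1 X4 | a
  A -> B T0 | C S | T1 T2
  B -> T0 T0 | T1 X3
  C -> b
  T0 -> c
  T1 -> d
  T2 -> b
  X3 -> S B
  X4 -> A T0

Fill CYK table bottom-up:
  cell(0,0) d: {T1}  orig:{}
  cell(1,1) b: {C,T2}  orig:{C}
  cell(2,2) d: {T1}  orig:{}
  cell(3,3) c: {T0}  orig:{}
  cell(4,4) c: {T0}  orig:{}
  cell(5,5) c: {T0}  orig:{}
  cell(6,6) c: {T0}  orig:{}
  cell(7,7) a: {S}
  cell(0,1) db: {A}
  cell(1,2) bd: ∅
  cell(2,3) dc: ∅
  cell(3,4) cc: {B}
  cell(4,5) cc: {B}
  cell(5,6) cc: {B}
  cell(6,7) ca: ∅
  cell(0,2) dbd: ∅
  cell(1,3) bdc: ∅
  cell(2,4) dcc: ∅
  cell(3,5) ccc: {A}
  cell(4,6) ccc: {A}
  cell(5,7) cca: ∅
  cell(0,3) dbdc: ∅
  cell(1,4) bdcc: ∅
  cell(2,5) dccc: ∅
  cell(3,6) cccc: {X4}  orig:{}
  cell(4,7) ccca: ∅
  cell(0,4) dbdcc: ∅
  cell(1,5) bdccc: ∅
  cell(2,6) dcccc: {S}
  cell(3,7) cccca: ∅
  cell(0,5) dbdccc: ∅
  cell(1,6) bdcccc: {A}
  cell(2,7) dcccca: ∅
  cell(0,6) dbdcccc: ∅
  cell(1,7) bdcccca: ∅
  cell(0,7) dbdcccca: ∅

S ∉ T[0,7] ⇒ NO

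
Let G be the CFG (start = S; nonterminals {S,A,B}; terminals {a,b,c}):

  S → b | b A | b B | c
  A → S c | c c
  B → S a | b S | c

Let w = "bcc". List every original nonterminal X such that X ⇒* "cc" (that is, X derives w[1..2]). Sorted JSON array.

Convert to CNF:
  S -> T2 A | T2 B | b | c
  A -> S T0 | T0 T0
  B -> S T1 | T2 S | c
  T0 -> c
  T1 -> a
  T2 -> b

CYK table (by increasing span) (cells [i..j] with 1 ≤ i ≤ j ≤ 2 only):
  [1..1]={B,S,T0}  "c"  orig:{B,S}
  [2..2]={B,S,T0}  "c"  orig:{B,S}
  [1..2]={A}  "cc"

Original NTs in T[1,2] deriving "cc": ["A"]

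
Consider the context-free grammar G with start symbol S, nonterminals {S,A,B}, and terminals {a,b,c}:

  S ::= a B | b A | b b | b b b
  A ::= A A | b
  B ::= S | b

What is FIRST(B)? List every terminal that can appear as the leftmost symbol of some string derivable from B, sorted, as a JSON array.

Compute FIRST by fixpoint:
round 1:
  A via A→b: +{b}
  B via B→b: +{b}
  S via S→a B: +{a}
  S via S→b A: +{b}
  FIRST[S]={a,b}  FIRST[A]={b}  FIRST[B]={b}
round 2:
  B via B→S: +{a}
  FIRST[S]={a,b}  FIRST[A]={b}  FIRST[B]={a,b}
round 3: (stable)
  FIRST[S]={a,b}  FIRST[A]={b}  FIRST[B]={a,b}

FIRST(B) = ["a", "b"]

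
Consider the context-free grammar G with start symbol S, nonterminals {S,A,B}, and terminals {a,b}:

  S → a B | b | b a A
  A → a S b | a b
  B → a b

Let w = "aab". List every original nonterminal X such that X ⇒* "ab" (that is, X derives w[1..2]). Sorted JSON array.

CNF form of G:
  S -> T0 B | T1 X3 | b
  A -> T0 T1 | T0 X2
  B -> T0 T1
  T0 -> a
  T1 -> b
  X2 -> S T1
  X3 -> T0 A

CYK table (by increasing span), restricted to cells inside w[1..2]:
  T[1,1] 'a' = {T0}  orig:{}
  T[2,2] 'b' = {S,T1}  orig:{S}
  T[1,2] 'ab' = {A,B}

Original NTs in T[1,2] deriving "ab": ["A", "B"]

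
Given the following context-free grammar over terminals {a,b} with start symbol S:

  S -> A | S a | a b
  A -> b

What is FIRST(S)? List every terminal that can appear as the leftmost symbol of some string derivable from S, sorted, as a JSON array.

FIRST iteration:
round 1:
  A via A→b: +{b}
  S via S→A: +{b}
  S via S→a b: +{a}
  FIRST[S]={a,b}  FIRST[A]={b}
round 2: (stable)
  FIRST[S]={a,b}  FIRST[A]={b}

FIRST(S) = ["a", "b"]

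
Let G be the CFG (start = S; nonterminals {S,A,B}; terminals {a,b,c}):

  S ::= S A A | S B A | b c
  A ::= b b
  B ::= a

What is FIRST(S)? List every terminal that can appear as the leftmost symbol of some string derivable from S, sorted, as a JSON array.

FIRST sets, iterate to fixpoint:
pass 1:
  A via A→b b: +{b}
  B via B→a: +{a}
  S via S→b c: +{b}
  FIRST[S]={b}  FIRST[A]={b}  FIRST[B]={a}
pass 2: — fixpoint
  FIRST[S]={b}  FIRST[A]={b}  FIRST[B]={a}

FIRST(S) = ["b"]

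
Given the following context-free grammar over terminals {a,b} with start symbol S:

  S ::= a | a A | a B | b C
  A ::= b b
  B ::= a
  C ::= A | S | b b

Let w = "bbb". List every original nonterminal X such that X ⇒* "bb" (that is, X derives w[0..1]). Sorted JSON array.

Convert to CNF:
  S -> T0 C | T1 A | T1 B | a
  A -> T0 T0
  B -> a
  C -> T0 C | T0 T0 | T1 A | T1 B | a
  T0 -> b
  T1 -> a

Fill CYK table bottom-up, restricted to cells inside w[0..1]:
  cell(0,0) b: {T0}  orig:{}
  cell(1,1) b: {T0}  orig:{}
  cell(0,1) bb: {A,C}

Original NTs in T[0,1] deriving "bb": ["A", "C"]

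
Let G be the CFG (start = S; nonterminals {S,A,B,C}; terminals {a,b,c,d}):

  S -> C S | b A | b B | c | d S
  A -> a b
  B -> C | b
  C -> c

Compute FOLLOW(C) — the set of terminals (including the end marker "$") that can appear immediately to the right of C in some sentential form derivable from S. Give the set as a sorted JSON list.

Compute FIRST by fixpoint:
round 1:
  A via A→a b: +{a}
  B via B→b: +{b}
  C via C→c: +{c}
  S via S→C S: +{c}
  S via S→b A: +{b}
  S via S→d S: +{d}
  FIRST(S)={b,c,d}  FIRST(A)={a}  FIRST(B)={b}  FIRST(C)={c}
round 2:
  B via B→C: +{c}
  FIRST(S)={b,c,d}  FIRST(A)={a}  FIRST(B)={b,c}  FIRST(C)={c}
round 3: (stable)
  FIRST(S)={b,c,d}  FIRST(A)={a}  FIRST(B)={b,c}  FIRST(C)={c}

Compute FOLLOW by fixpoint:
seed FOLLOW(S) with $
pass 1:
  S→C S: FOLLOW(C) ⊇ FIRST(S) = {b,c,d}; new: +{b,c,d}
  S→b A: FOLLOW(A) ⊇ FOLLOW(S) ⊇ {$}; new: +{$}
  S→b B: FOLLOW(B) ⊇ FOLLOW(S) ⊇ {$}; new: +{$}
  S: {$}  A: {$}  B: {$}  C: {b,c,d}
pass 2:
  B→C: FOLLOW(C) ⊇ FOLLOW(B) ⊇ {$}; new: +{$}
  S: {$}  A: {$}  B: {$}  C: {$,b,c,d}
pass 3: done
  S: {$}  A: {$}  B: {$}  C: {$,b,c,d}

FOLLOW(C) = ["$", "b", "c", "d"]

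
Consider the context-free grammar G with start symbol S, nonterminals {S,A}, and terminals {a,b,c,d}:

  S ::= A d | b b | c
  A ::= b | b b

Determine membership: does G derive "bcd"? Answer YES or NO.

Convert to CNF:
  S -> A T1 | T0 T0 | c
  A -> T0 T0 | b
  T0 -> b
  T1 -> d

CYK fill:
  cell(0,0) b: {A,T0}  orig:{A}
  cell(1,1) c: {S}
  cell(2,2) d: {T1}  orig:{}
  cell(0,1) bc: ∅
  cell(1,2) cd: ∅
  cell(0,2) bcd: ∅

S ∉ T[0,2] ⇒ NO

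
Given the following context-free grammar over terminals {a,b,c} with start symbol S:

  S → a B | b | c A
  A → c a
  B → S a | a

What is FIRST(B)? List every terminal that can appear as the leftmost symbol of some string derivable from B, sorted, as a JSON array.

FIRST sets, iterate to fixpoint:
round 1:
  A via A→c a: +{c}
  B via B→a: +{a}
  S via S→a B: +{a}
  S via S→b: +{b}
  S via S→c A: +{c}
  S: {a,b,c}  A: {c}  B: {a}
round 2:
  B via B→S a: +{b,c}
  S: {a,b,c}  A: {c}  B: {a,b,c}
round 3: (no change)
  S: {a,b,c}  A: {c}  B: {a,b,c}

FIRST(B) = ["a", "b", "c"]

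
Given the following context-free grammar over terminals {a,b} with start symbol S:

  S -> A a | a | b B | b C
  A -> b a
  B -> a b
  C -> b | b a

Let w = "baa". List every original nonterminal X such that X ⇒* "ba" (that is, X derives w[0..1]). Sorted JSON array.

Convert to CNF:
  S -> A T1 | T0 B | T0 C | a
  A -> T0 T1
  B -> T1 T0
  C -> T0 T1 | b
  T0 -> b
  T1 -> a

CYK table (by increasing span), restricted to cells inside w[0..1]:
  cell(0,0) b: {C,T0}  orig:{C}
  cell(1,1) a: {S,T1}  orig:{S}
  cell(0,1) ba: {A,C}

Original NTs in T[0,1] deriving "ba": ["A", "C"]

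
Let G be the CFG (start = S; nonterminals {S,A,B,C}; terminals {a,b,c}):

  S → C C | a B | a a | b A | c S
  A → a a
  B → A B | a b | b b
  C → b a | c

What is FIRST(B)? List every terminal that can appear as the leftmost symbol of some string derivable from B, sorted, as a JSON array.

Compute FIRST by fixpoint:
[1]
  A via A→a a: +{a}
  B via B→A B: +{a}
  B via B→b b: +{b}
  C via C→b a: +{b}
  C via C→c: +{c}
  S via S→C C: +{b,c}
  S via S→a B: +{a}
  FIRST(S)={a,b,c}  FIRST(A)={a}  FIRST(B)={a,b}  FIRST(C)={b,c}
[2] (no change)
  FIRST(S)={a,b,c}  FIRST(A)={a}  FIRST(B)={a,b}  FIRST(C)={b,c}

FIRST(B) = ["a", "b"]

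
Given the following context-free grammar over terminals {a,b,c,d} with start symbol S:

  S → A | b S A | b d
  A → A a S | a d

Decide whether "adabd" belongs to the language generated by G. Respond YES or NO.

Convert to CNF:
  S -> A X4 | T0 T1 | T2 T1 | T2 X5
  A -> A X3 | T0 T1
  T0 -> a
  T1 -> d
  T2 -> b
  X3 -> T0 S
  X4 -> T0 S
  X5 -> S A

CYK fill:
  cell(0,0) a: {T0}  orig:{}
  cell(1,1) d: {T1}  orig:{}
  cell(2,2) a: {T0}  orig:{}
  cell(3,3) b: {T2}  orig:{}
  cell(4,4) d: {T1}  orig:{}
  cell(0,1) ad: {A,S}
  cell(1,2) da: ∅
  cell(2,3) ab: ∅
  cell(3,4) bd: {S}
  cell(0,2) ada: ∅
  cell(1,3) dab: ∅
  cell(2,4) abd: {X3,X4}  orig:{}
  cell(0,3) adab: ∅
  cell(1,4) dabd: ∅
  cell(0,4) adabd: {A,S}

S ∈ T[0,4] ⇒ YES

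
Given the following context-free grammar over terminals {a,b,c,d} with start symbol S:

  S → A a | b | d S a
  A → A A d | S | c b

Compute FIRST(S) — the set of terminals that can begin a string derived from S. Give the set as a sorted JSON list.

FIRST sets, iterate to fixpoint:
pass 1:
  A via A→c b: +{c}
  S via S→A a: +{c}
  S via S→b: +{b}
  S via S→d S a: +{d}
  S: {b,c,d}  A: {c}
pass 2:
  A via A→S: +{b,d}
  S: {b,c,d}  A: {b,c,d}
pass 3: (stable)
  S: {b,c,d}  A: {b,c,d}

FIRST(S) = ["b", "c", "d"]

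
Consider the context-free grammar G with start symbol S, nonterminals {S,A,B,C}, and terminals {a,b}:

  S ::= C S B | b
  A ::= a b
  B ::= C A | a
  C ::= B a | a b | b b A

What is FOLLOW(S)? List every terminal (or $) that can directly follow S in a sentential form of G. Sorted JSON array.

Compute FIRST by fixpoint:
iter 1:
  A via A→a b: +{a}
  B via B→a: +{a}
  C via C→B a: +{a}
  C via C→b b A: +{b}
  S via S→C S B: +{a,b}
  FIRST(S)={a,b}  FIRST(A)={a}  FIRST(B)={a}  FIRST(C)={a,b}
iter 2:
  B via B→C A: +{b}
  FIRST(S)={a,b}  FIRST(A)={a}  FIRST(B)={a,b}  FIRST(C)={a,b}
iter 3: — fixpoint
  FIRST(S)={a,b}  FIRST(A)={a}  FIRST(B)={a,b}  FIRST(C)={a,b}

FOLLOW iteration:
initialize: $ ∈ FOLLOW(S)
pass 1:
  B→C A: FOLLOW(C) ⊇ FIRST(A) = {a}; new: +{a}
  C→B a: FOLLOW(B) ⊇ FIRST(a) = {a}; new: +{a}
  C→b b A: FOLLOW(A) ⊇ FOLLOW(C) ⊇ {a}; new: +{a}
  S→C S B: FOLLOW(C) ⊇ FIRST(S) = {a,b}; new: +{b}
  S→C S B: FOLLOW(S) ⊇ FIRST(B) = {a,b}; new: +{a,b}
  S→C S B: FOLLOW(B) ⊇ FOLLOW(S) ⊇ {$,a,b}; new: +{$,b}
  S: {$,a,b}  A: {a}  B: {$,a,b}  C: {a,b}
pass 2:
  B→C A: FOLLOW(A) ⊇ FOLLOW(B) ⊇ {$,a,b}; new: +{$,b}
  S: {$,a,b}  A: {$,a,b}  B: {$,a,b}  C: {a,b}
pass 3: — fixpoint
  S: {$,a,b}  A: {$,a,b}  B: {$,a,b}  C: {a,b}

FOLLOW(S) = ["$", "a", "b"]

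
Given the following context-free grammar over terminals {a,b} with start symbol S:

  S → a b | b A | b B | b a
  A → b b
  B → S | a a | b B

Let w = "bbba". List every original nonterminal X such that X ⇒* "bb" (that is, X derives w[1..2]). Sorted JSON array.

CNF form of G:
  S -> T0 A | T0 B | T0 T1 | T1 T0
  A -> T0 T0
  B -> T0 A | T0 B | T0 T1 | T1 T0 | T1 T1
  T0 -> b
  T1 -> a

CYK table (by increasing span) (cells [i..j] with 1 ≤ i ≤ j ≤ 2 only):
  cell(1,1) b: {T0}  orig:{}
  cell(2,2) b: {T0}  orig:{}
  cell(1,2) bb: {A}

Original NTs in T[1,2] deriving "bb": ["A"]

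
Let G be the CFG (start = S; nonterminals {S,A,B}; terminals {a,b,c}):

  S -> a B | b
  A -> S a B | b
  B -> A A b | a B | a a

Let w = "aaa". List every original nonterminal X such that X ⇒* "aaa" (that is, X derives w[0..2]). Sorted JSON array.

CNF form of G:
  S -> T0 B | b
  A -> S X2 | b
  B -> A X3 | T0 B | T0 T0
  T0 -> a
  T1 -> b
  X2 -> T0 B
  X3 -> A T1

Fill CYK table bottom-up — only the sub-triangle for w[0..2]:
  [0..0]={T0}  "a"  orig:{}
  [1..1]={T0}  "a"  orig:{}
  [2..2]={T0}  "a"  orig:{}
  [0..1]={B}  "aa"
  [1..2]={B}  "aa"
  [0..2]={B,S,X2}  "aaa"  orig:{B,S}

Original NTs in T[0,2] deriving "aaa": ["B", "S"]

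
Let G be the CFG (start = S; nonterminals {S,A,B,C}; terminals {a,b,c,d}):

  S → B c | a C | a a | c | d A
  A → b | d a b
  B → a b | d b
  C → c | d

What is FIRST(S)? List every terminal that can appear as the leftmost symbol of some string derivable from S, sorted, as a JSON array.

Compute FIRST by fixpoint:
iter 1:
  A via A→b: +{b}
  A via A→d a b: +{d}
  B via B→a b: +{a}
  B via B→d b: +{d}
  C via C→c: +{c}
  C via C→d: +{d}
  S via S→B c: +{a,d}
  S via S→c: +{c}
  FIRST[S]={a,c,d}  FIRST[A]={b,d}  FIRST[B]={a,d}  FIRST[C]={c,d}
iter 2: done
  FIRST[S]={a,c,d}  FIRST[A]={b,d}  FIRST[B]={a,d}  FIRST[C]={c,d}

FIRST(S) = ["a", "c", "d"]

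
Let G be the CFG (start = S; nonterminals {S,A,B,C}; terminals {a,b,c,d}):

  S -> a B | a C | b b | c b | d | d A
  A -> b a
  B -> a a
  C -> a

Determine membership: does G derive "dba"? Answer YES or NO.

CNF form of G:
  S -> T0 T0 | T1 B | T1 C | T2 T0 | T3 A | d
  A -> T0 T1
  B -> T1 T1
  C -> a
  T0 -> b
  T1 -> a
  T2 -> c
  T3 -> d

CYK fill:
  [0..0]={S,T3}  "d"  orig:{S}
  [1..1]={T0}  "b"  orig:{}
  [2..2]={C,T1}  "a"  orig:{C}
  [0..1]=∅  "db"
  [1..2]={A}  "ba"
  [0..2]={S}  "dba"

S ∈ T[0,2] ⇒ YES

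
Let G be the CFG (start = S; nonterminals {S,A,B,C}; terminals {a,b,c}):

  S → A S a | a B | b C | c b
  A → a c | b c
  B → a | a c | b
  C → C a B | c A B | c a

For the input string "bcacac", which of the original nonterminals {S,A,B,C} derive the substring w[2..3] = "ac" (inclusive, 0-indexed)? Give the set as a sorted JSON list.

CNF form of G:
  S -> A X5 | T0 B | T1 T2 | T2 C
  A -> T0 T1 | T2 T1
  B -> T0 T1 | a | b
  C -> C X3 | T1 T0 | T1 X4
  T0 -> a
  T1 -> c
  T2 -> b
  X3 -> T0 B
  X4 -> A B
  X5 -> S T0

CYK table (by increasing span) — only the sub-triangle for w[2..3]:
  [2..2]={B,T0}  "a"  orig:{B}
  [3..3]={T1}  "c"  orig:{}
  [2..3]={A,B}  "ac"

Original NTs in T[2,3] deriving "ac": ["A", "B"]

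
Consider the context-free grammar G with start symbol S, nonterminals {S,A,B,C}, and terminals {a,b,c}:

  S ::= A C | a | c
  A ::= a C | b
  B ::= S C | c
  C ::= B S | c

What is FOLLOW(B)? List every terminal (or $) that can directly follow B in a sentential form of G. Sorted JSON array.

FIRST iteration:
round 1:
  A via A→a C: +{a}
  A via A→b: +{b}
  B via B→c: +{c}
  C via C→B S: +{c}
  S via S→A C: +{a,b}
  S via S→c: +{c}
  FIRST[S]={a,b,c}  FIRST[A]={a,b}  FIRST[B]={c}  FIRST[C]={c}
round 2:
  B via B→S C: +{a,b}
  C via C→B S: +{a,b}
  FIRST[S]={a,b,c}  FIRST[A]={a,b}  FIRST[B]={a,b,c}  FIRST[C]={a,b,c}
round 3: (stable)
  FIRST[S]={a,b,c}  FIRST[A]={a,b}  FIRST[B]={a,b,c}  FIRST[C]={a,b,c}

Compute FOLLOW by fixpoint:
initialize: $ ∈ FOLLOW(S)
pass 1:
  B→S C: FOLLOW(S) ⊇ FIRST(C) = {a,b,c}; new: +{a,b,c}
  C→B S: FOLLOW(B) ⊇ FIRST(S) = {a,b,c}; new: +{a,b,c}
  S→A C: FOLLOW(A) ⊇ FIRST(C) = {a,b,c}; new: +{a,b,c}
  S→A C: FOLLOW(C) ⊇ FOLLOW(S) ⊇ {$,a,b,c}; new: +{$,a,b,c}
  FOLLOW[S]={$,a,b,c}  FOLLOW[A]={a,b,c}  FOLLOW[B]={a,b,c}  FOLLOW[C]={$,a,b,c}
pass 2: — fixpoint
  FOLLOW[S]={$,a,b,c}  FOLLOW[A]={a,b,c}  FOLLOW[B]={a,b,c}  FOLLOW[C]={$,a,b,c}

FOLLOW(B) = ["a", "b", "c"]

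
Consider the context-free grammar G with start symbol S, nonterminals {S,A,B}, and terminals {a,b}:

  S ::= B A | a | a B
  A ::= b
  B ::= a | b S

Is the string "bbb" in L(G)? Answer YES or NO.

CNF form of G:
  S -> B A | T1 B | a
  A -> b
  B -> T0 S | a
  T0 -> b
  T1 -> a

Fill CYK table bottom-up:
  cell(0,0) b: {A,T0}  orig:{A}
  cell(1,1) b: {A,T0}  orig:{A}
  cell(2,2) b: {A,T0}  orig:{A}
  cell(0,1) bb: ∅
  cell(1,2) bb: ∅
  cell(0,2) bbb: ∅

S ∉ T[0,2] ⇒ NO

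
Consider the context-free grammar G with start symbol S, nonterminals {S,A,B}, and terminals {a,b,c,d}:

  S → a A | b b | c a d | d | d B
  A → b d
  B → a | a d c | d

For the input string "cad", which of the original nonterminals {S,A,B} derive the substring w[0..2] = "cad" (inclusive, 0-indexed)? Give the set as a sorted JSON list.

Convert to CNF:
  S -> T0 T0 | T1 B | T2 A | T3 X5 | d
  A -> T0 T1
  B -> T2 X4 | a | d
  T0 -> b
  T1 -> d
  T2 -> a
  T3 -> c
  X4 -> T1 T3
  X5 -> T2 T1

Fill CYK table bottom-up (cells [i..j] with 0 ≤ i ≤ j ≤ 2 only):
  T[0,0] 'c' = {T3}  orig:{}
  T[1,1] 'a' = {B,T2}  orig:{B}
  T[2,2] 'd' = {B,S,T1}  orig:{B,S}
  T[0,1] 'ca' = ∅
  T[1,2] 'ad' = {X5}  orig:{}
  T[0,2] 'cad' = {S}

Original NTs in T[0,2] deriving "cad": ["S"]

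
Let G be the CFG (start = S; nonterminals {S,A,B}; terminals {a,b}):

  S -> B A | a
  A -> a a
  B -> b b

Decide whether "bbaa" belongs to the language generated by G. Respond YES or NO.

CNF form of G:
  S -> B A | a
  A -> T0 T0
  B -> T1 T1
  T0 -> a
  T1 -> b

CYK fill:
  T[0,0] 'b' = {T1}  orig:{}
  T[1,1] 'b' = {T1}  orig:{}
  T[2,2] 'a' = {S,T0}  orig:{S}
  T[3,3] 'a' = {S,T0}  orig:{S}
  T[0,1] 'bb' = {B}
  T[1,2] 'ba' = ∅
  T[2,3] 'aa' = {A}
  T[0,2] 'bba' = ∅
  T[1,3] 'baa' = ∅
  T[0,3] 'bbaa' = {S}

S ∈ T[0,3] ⇒ YES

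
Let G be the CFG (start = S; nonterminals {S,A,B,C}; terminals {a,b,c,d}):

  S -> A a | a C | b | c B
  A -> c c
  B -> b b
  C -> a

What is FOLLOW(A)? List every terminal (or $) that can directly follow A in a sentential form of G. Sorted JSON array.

Compute FIRST by fixpoint:
[1]
  A via A→c c: +{c}
  B via B→b b: +{b}
  C via C→a: +{a}
  S via S→A a: +{c}
  S via S→a C: +{a}
  S via S→b: +{b}
  FIRST(S)={a,b,c}  FIRST(A)={c}  FIRST(B)={b}  FIRST(C)={a}
[2] done
  FIRST(S)={a,b,c}  FIRST(A)={c}  FIRST(B)={b}  FIRST(C)={a}

FOLLOW sets:
initialize: $ ∈ FOLLOW(S)
iter 1:
  S→A a: FOLLOW(A) ⊇ FIRST(a) = {a}; new: +{a}
  S→a C: FOLLOW(C) ⊇ FOLLOW(S) ⊇ {$}; new: +{$}
  S→c B: FOLLOW(B) ⊇ FOLLOW(S) ⊇ {$}; new: +{$}
  S: {$}  A: {a}  B: {$}  C: {$}
iter 2: (no change)
  S: {$}  A: {a}  B: {$}  C: {$}

FOLLOW(A) = ["a"]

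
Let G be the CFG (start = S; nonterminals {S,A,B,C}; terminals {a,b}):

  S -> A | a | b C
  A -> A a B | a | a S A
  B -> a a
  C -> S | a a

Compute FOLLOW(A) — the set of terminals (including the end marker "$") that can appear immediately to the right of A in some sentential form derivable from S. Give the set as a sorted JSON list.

FIRST iteration:
iter 1:
  A via A→a: +{a}
  B via B→a a: +{a}
  C via C→a a: +{a}
  S via S→A: +{a}
  S via S→b C: +{b}
  S: {a,b}  A: {a}  B: {a}  C: {a}
iter 2:
  C via C→S: +{b}
  S: {a,b}  A: {a}  B: {a}  C: {a,b}
iter 3: (no change)
  S: {a,b}  A: {a}  B: {a}  C: {a,b}

FOLLOW iteration:
seed FOLLOW(S) with $
pass 1:
  A→A a B: FOLLOW(A) ⊇ FIRST(a) = {a}; new: +{a}
  A→A a B: FOLLOW(B) ⊇ FOLLOW(A) ⊇ {a}; new: +{a}
  A→a S A: FOLLOW(S) ⊇ FIRST(A) = {a}; new: +{a}
  S→A: FOLLOW(A) ⊇ FOLLOW(S) ⊇ {$,a}; new: +{$}
  S→b C: FOLLOW(C) ⊇ FOLLOW(S) ⊇ {$,a}; new: +{$,a}
  S: {$,a}  A: {$,a}  B: {a}  C: {$,a}
pass 2:
  A→A a B: FOLLOW(B) ⊇ FOLLOW(A) ⊇ {$,a}; new: +{$}
  S: {$,a}  A: {$,a}  B: {$,a}  C: {$,a}
pass 3: (no change)
  S: {$,a}  A: {$,a}  B: {$,a}  C: {$,a}

FOLLOW(A) = ["$", "a"]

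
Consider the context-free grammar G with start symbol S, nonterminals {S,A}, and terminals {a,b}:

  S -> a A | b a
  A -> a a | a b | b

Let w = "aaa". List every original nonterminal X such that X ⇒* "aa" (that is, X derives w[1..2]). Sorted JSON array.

Convert to CNF:
  S -> T0 A | T1 T0
  A -> T0 T0 | T0 T1 | b
  T0 -> a
  T1 -> b

Fill CYK table bottom-up — only the sub-triangle for w[1..2]:
  T[1,1] 'a' = {T0}  orig:{}
  T[2,2] 'a' = {T0}  orig:{}
  T[1,2] 'aa' = {A}

Original NTs in T[1,2] deriving "aa": ["A"]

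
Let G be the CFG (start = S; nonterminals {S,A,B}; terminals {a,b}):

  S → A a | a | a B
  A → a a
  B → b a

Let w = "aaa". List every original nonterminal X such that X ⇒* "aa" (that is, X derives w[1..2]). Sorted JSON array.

CNF form of G:
  S -> A T0 | T0 B | a
  A -> T0 T0
  B -> T1 T0
  T0 -> a
  T1 -> b

CYK fill (cells [i..j] with 1 ≤ i ≤ j ≤ 2 only):
  [1..1]={S,T0}  "a"  orig:{S}
  [2..2]={S,T0}  "a"  orig:{S}
  [1..2]={A}  "aa"

Original NTs in T[1,2] deriving "aa": ["A"]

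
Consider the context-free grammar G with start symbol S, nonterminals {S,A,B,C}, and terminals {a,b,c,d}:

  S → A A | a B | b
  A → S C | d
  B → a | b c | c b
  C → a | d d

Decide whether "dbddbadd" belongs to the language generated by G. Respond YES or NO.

CNF form of G:
  S -> A A | T3 B | b
  A -> S C | d
  B -> T0 T1 | T1 T0 | a
  C -> T2 T2 | a
  T0 -> b
  T1 -> c
  T2 -> d
  T3 -> a

CYK fill:
  T[0,0] 'd' = {A,T2}  orig:{A}
  T[1,1] 'b' = {S,T0}  orig:{S}
  T[2,2] 'd' = {A,T2}  orig:{A}
  T[3,3] 'd' = {A,T2}  orig:{A}
  T[4,4] 'b' = {S,T0}  orig:{S}
  T[5,5] 'a' = {B,C,T3}  orig:{B,C}
  T[6,6] 'd' = {A,T2}  orig:{A}
  T[7,7] 'd' = {A,T2}  orig:{A}
  T[0,1] 'db' = ∅
  T[1,2] 'bd' = ∅
  T[2,3] 'dd' = {C,S}
  T[3,4] 'db' = ∅
  T[4,5] 'ba' = {A}
  T[5,6] 'ad' = ∅
  T[6,7] 'dd' = {C,S}
  T[0,2] 'dbd' = ∅
  T[1,3] 'bdd' = {A}
  T[2,4] 'ddb' = ∅
  T[3,5] 'dba' = {S}
  T[4,6] 'bad' = {S}
  T[5,7] 'add' = ∅
  T[0,3] 'dbdd' = {S}
  T[1,4] 'bddb' = ∅
  T[2,5] 'ddba' = ∅
  T[3,6] 'dbad' = ∅
  T[4,7] 'badd' = ∅
  T[0,4] 'dbddb' = ∅
  T[1,5] 'bddba' = {S}
  T[2,6] 'ddbad' = ∅
  T[3,7] 'dbadd' = {A}
  T[0,5] 'dbddba' = ∅
  T[1,6] 'bddbad' = ∅
  T[2,7] 'ddbadd' = {S}
  T[0,6] 'dbddbad' = ∅
  T[1,7] 'bddbadd' = {A}
  T[0,7] 'dbddbadd' = {S}

S ∈ T[0,7] ⇒ YES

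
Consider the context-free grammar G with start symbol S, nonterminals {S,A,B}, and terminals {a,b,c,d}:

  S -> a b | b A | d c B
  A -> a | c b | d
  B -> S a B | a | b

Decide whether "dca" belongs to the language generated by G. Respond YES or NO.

Convert to CNF:
  S -> T1 A | T2 T1 | T3 X5
  A -> T0 T1 | a | d
  B -> S X4 | a | b
  T0 -> c
  T1 -> b
  T2 -> a
  T3 -> d
  X4 -> T2 B
  X5 -> T0 B

Fill CYK table bottom-up:
  [0..0]={A,T3}  "d"  orig:{A}
  [1..1]={T0}  "c"  orig:{}
  [2..2]={A,B,T2}  "a"  orig:{A,B}
  [0..1]=∅  "dc"
  [1..2]={X5}  "ca"  orig:{}
  [0..2]={S}  "dca"

S ∈ T[0,2] ⇒ YES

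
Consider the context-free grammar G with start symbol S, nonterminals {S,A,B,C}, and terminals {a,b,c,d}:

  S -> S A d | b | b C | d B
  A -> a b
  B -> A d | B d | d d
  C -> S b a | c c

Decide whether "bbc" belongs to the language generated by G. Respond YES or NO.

CNF form of G:
  S -> S X5 | T1 C | T2 B | b
  A -> T0 T1
  B -> A T2 | B T2 | T2 T2
  C -> S X4 | T3 T3
  T0 -> a
  T1 -> b
  T2 -> d
  T3 -> c
  X4 -> T1 T0
  X5 -> A T2

Fill CYK table bottom-up:
  T[0,0] 'b' = {S,T1}  orig:{S}
  T[1,1] 'b' = {S,T1}  orig:{S}
  T[2,2] 'c' = {T3}  orig:{}
  T[0,1] 'bb' = ∅
  T[1,2] 'bc' = ∅
  T[0,2] 'bbc' = ∅

S ∉ T[0,2] ⇒ NO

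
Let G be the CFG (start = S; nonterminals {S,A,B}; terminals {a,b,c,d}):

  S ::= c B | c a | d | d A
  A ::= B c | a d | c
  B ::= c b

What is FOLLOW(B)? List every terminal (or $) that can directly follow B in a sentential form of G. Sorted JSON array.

FIRST sets, iterate to fixpoint:
[1]
  A via A→a d: +{a}
  A via A→c: +{c}
  B via B→c b: +{c}
  S via S→c B: +{c}
  S via S→d: +{d}
  S: {c,d}  A: {a,c}  B: {c}
[2] — fixpoint
  S: {c,d}  A: {a,c}  B: {c}

FOLLOW iteration:
seed FOLLOW(S) with $
round 1:
  A→B c: FOLLOW(B) ⊇ FIRST(c) = {c}; new: +{c}
  S→c B: FOLLOW(B) ⊇ FOLLOW(S) ⊇ {$}; new: +{$}
  S→d A: FOLLOW(A) ⊇ FOLLOW(S) ⊇ {$}; new: +{$}
  FOLLOW[S]={$}  FOLLOW[A]={$}  FOLLOW[B]={$,c}
round 2: (stable)
  FOLLOW[S]={$}  FOLLOW[A]={$}  FOLLOW[B]={$,c}

FOLLOW(B) = ["$", "c"]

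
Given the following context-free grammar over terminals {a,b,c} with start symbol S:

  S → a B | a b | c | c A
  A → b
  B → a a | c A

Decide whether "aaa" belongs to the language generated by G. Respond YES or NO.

CNF form of G:
  S -> T0 B | T0 T2 | T1 A | c
  A -> b
  B -> T0 T0 | T1 A
  T0 -> a
  T1 -> c
  T2 -> b

CYK fill:
  T[0,0] 'a' = {T0}  orig:{}
  T[1,1] 'a' = {T0}  orig:{}
  T[2,2] 'a' = {T0}  orig:{}
  T[0,1] 'aa' = {B}
  T[1,2] 'aa' = {B}
  T[0,2] 'aaa' = {S}

S ∈ T[0,2] ⇒ YES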